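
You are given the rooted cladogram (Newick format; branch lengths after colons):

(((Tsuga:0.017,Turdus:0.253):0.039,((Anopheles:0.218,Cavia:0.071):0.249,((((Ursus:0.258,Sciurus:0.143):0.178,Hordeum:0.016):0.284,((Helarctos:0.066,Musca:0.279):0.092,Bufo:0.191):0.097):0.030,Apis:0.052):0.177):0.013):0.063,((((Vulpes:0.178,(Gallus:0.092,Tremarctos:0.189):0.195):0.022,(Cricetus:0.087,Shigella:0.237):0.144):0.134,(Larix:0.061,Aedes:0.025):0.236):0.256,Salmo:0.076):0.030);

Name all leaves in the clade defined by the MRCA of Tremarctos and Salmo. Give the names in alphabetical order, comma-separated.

Tracing Tremarctos: it sits inside (Gallus,Tremarctos).
Tracing Salmo: it sits inside ((((Vulpes,(Gallus,Tremarctos)),(Cricetus,Shigella)),(Larix,Aedes)),Salmo).
The smallest clade enclosing both is ((((Vulpes,(Gallus,Tremarctos)),(Cricetus,Shigella)),(Larix,Aedes)),Salmo); the answer is its 8 terminal taxa in alphabetical order.

Aedes, Cricetus, Gallus, Larix, Salmo, Shigella, Tremarctos, Vulpes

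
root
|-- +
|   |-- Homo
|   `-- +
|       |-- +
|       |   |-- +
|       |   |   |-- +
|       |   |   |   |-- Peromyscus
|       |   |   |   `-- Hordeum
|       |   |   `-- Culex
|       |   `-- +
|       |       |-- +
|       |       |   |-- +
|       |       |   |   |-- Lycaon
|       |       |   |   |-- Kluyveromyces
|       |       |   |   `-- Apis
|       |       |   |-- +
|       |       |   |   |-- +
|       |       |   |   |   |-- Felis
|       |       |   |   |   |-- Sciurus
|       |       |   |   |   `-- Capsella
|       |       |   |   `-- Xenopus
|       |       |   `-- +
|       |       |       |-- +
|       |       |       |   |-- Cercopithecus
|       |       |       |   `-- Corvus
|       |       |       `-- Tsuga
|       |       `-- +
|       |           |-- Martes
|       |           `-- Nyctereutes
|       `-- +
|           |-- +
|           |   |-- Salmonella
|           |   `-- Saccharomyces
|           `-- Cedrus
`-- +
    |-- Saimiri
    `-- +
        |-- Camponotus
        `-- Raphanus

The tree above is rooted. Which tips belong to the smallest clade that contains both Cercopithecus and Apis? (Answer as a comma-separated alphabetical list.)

Apis, Capsella, Cercopithecus, Corvus, Felis, Kluyveromyces, Lycaon, Sciurus, Tsuga, Xenopus

Tracing Cercopithecus: it sits inside (Cercopithecus,Corvus).
Tracing Apis: it sits inside (Lycaon,Kluyveromyces,Apis).
The smallest clade enclosing both is ((Lycaon,Kluyveromyces,Apis),((Felis,Sciurus,Capsella),Xenopus),((Cercopithecus,Corvus),Tsuga)); the answer is its 10 terminal taxa in alphabetical order.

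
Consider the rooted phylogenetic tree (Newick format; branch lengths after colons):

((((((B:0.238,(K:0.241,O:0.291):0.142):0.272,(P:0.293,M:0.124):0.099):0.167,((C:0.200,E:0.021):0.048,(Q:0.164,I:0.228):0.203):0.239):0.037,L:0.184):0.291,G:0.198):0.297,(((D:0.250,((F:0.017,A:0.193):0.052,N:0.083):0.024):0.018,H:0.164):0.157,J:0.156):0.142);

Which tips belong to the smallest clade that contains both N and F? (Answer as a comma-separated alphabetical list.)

Tracing N: it sits inside ((F,A),N).
Tracing F: it sits inside (F,A).
The smallest clade enclosing both is ((F,A),N); the answer is its 3 terminal taxa in alphabetical order.

A, F, N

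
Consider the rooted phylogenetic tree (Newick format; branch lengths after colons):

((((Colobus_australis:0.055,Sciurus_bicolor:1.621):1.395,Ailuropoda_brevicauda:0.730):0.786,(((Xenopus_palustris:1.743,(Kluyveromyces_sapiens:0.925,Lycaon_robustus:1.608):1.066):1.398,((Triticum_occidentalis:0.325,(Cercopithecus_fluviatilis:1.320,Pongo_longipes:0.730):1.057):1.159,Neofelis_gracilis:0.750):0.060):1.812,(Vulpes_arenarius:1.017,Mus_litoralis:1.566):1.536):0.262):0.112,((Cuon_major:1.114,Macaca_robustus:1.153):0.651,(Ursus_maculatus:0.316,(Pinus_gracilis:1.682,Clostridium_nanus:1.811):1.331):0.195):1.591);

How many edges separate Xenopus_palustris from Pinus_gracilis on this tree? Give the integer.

9

The MRCA of Xenopus_palustris and Pinus_gracilis is the root of the tree.
From Xenopus_palustris up to that node: 5 branches. From Pinus_gracilis up to the same node: 4 branches. Total: 5 + 4 = 9.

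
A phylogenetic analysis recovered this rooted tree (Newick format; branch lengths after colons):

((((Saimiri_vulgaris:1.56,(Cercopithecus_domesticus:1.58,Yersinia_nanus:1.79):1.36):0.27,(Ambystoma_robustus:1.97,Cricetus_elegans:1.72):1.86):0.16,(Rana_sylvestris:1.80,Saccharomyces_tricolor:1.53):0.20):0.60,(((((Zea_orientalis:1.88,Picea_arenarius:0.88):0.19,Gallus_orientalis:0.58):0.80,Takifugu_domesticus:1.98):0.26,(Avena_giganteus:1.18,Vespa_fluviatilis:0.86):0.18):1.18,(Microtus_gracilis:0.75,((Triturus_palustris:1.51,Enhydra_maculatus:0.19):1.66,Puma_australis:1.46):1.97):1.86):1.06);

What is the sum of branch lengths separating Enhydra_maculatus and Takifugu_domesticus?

9.10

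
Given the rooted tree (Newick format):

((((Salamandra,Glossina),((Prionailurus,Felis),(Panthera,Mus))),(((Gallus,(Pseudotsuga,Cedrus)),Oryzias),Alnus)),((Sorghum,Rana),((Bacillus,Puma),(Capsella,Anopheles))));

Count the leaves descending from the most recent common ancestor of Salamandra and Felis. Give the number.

The MRCA of Salamandra and Felis is the node subtending ((Salamandra,Glossina),((Prionailurus,Felis),(Panthera,Mus))).
That clade contains 6 terminal taxa: Felis, Glossina, Mus, Panthera, Prionailurus, Salamandra.

6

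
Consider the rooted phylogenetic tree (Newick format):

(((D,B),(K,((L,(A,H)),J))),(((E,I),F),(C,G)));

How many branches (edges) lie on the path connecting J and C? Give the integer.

7

The MRCA of J and C is the root of the tree.
From J up to that node: 4 branches. From C up to the same node: 3 branches. Total: 4 + 3 = 7.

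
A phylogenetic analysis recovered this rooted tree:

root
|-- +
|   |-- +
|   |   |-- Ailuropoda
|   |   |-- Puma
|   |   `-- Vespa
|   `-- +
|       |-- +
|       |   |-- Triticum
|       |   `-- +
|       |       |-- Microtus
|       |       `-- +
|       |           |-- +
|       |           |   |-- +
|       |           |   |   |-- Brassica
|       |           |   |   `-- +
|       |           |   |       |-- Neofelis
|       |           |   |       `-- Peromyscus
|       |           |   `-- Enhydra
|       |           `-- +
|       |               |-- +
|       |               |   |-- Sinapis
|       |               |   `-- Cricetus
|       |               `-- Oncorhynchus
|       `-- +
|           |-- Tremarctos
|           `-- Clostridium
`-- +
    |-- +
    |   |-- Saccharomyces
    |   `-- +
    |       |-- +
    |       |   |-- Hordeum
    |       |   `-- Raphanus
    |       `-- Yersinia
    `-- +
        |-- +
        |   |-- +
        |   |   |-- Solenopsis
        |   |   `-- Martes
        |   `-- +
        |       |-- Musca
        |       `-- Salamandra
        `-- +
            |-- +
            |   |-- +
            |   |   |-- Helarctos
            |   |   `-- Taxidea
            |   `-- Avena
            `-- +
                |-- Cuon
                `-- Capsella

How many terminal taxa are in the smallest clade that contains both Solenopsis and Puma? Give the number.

The MRCA of Solenopsis and Puma is the root, so the clade is the entire tree.
That clade contains 27 terminal taxa: Ailuropoda, Avena, Brassica, Capsella, Clostridium, Cricetus, Cuon, Enhydra, Helarctos, Hordeum, Martes, Microtus, Musca, Neofelis, Oncorhynchus, Peromyscus, Puma, Raphanus, Saccharomyces, Salamandra, Sinapis, Solenopsis, Taxidea, Tremarctos, Triticum, Vespa, Yersinia.

27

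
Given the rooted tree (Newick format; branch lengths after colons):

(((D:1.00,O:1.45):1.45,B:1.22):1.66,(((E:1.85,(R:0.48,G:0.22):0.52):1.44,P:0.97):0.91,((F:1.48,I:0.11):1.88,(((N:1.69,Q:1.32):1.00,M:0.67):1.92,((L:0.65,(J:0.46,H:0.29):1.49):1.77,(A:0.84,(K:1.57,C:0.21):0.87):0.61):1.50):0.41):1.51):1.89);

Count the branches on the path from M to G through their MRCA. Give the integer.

8

The MRCA of M and G is the node subtending (((E,(R,G)),P),((F,I),(((N,Q),M),((L,(J,H)),(A,(K,C)))))).
From M up to that node: 4 branches. From G up to the same node: 4 branches. Total: 4 + 4 = 8.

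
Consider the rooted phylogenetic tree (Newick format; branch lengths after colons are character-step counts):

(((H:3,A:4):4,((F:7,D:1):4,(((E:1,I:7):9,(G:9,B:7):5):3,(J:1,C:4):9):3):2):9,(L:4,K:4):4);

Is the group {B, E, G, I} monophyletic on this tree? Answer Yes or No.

The most recent common ancestor of these taxa subtends ((E,I),(G,B)).
That clade has exactly 4 tips — every listed taxon and nothing else — so the group is monophyletic.

Yes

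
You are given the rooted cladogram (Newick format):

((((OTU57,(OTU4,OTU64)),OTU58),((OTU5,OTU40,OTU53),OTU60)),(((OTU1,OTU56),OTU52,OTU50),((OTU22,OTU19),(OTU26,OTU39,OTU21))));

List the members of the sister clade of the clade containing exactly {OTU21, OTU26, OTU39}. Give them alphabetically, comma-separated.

The clade containing exactly {OTU21, OTU26, OTU39} attaches to the tree at the node subtending ((OTU22,OTU19),(OTU26,OTU39,OTU21)).
The other lineage descending from that same node — the sister group — is (OTU22,OTU19); its 2 tips in alphabetical order are the answer.

OTU19, OTU22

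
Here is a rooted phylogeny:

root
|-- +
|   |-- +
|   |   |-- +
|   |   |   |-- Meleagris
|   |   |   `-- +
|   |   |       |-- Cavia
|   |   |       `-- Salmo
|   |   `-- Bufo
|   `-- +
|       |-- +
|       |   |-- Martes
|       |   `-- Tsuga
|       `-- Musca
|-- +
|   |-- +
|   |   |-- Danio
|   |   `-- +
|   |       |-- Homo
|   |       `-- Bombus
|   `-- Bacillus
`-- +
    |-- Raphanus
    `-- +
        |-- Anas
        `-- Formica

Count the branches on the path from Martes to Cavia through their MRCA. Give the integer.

The MRCA of Martes and Cavia is the node subtending (((Meleagris,(Cavia,Salmo)),Bufo),((Martes,Tsuga),Musca)).
From Martes up to that node: 3 branches. From Cavia up to the same node: 4 branches. Total: 3 + 4 = 7.

7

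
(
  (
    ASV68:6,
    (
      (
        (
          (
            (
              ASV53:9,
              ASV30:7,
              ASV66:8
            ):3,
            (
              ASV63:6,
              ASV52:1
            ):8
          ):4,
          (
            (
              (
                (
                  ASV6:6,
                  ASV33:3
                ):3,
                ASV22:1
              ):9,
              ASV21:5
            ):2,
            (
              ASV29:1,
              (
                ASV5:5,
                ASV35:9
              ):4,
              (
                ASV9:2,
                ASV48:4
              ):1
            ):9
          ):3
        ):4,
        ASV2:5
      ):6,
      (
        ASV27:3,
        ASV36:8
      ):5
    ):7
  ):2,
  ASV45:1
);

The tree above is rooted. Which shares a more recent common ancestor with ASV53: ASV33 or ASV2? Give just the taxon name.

ASV33

The MRCA of ASV53 and ASV33 subtends (((ASV53,ASV30,ASV66),(ASV63,ASV52)),((((ASV6,ASV33),ASV22),ASV21),(ASV29,(ASV5,ASV35),(ASV9,ASV48)))) (14 taxa).
The MRCA of ASV53 and ASV2 subtends ((((ASV53,ASV30,ASV66),(ASV63,ASV52)),((((ASV6,ASV33),ASV22),ASV21),(ASV29,(ASV5,ASV35),(ASV9,ASV48)))),ASV2) (15 taxa).
The first is nested inside the second, so ASV53 shares a more recent common ancestor with ASV33.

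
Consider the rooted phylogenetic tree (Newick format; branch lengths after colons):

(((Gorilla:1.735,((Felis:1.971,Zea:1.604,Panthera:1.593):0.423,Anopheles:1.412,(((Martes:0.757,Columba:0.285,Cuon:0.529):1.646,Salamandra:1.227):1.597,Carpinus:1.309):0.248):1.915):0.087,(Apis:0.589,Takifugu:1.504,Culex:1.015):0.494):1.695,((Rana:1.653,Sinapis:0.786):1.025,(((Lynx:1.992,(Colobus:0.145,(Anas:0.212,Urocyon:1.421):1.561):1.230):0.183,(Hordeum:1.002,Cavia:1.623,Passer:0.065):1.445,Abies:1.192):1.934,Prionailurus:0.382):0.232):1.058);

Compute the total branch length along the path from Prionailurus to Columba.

9.145

The path runs Prionailurus → … → MRCA → … → Columba; the MRCA is the root of the tree.
Branch lengths along that path: 0.382 + 0.232 + 1.058 + 1.695 + 0.087 + 1.915 + 0.248 + 1.597 + 1.646 + 0.285 = 9.145.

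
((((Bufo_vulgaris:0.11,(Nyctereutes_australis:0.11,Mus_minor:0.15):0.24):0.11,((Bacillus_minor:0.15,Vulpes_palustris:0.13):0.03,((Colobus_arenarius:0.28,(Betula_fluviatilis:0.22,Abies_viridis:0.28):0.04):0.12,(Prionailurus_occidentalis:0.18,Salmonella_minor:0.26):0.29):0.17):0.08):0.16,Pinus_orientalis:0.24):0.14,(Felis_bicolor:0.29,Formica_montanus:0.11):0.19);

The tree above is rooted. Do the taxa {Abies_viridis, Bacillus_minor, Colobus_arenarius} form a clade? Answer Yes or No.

No

The MRCA of the listed taxa subtends ((Bacillus_minor,Vulpes_palustris),((Colobus_arenarius,(Betula_fluviatilis,Abies_viridis)),(Prionailurus_occidentalis,Salmonella_minor))).
That clade also contains Betula_fluviatilis, Prionailurus_occidentalis, Salmonella_minor, Vulpes_palustris, which are not in the proposed group, so the group is not monophyletic.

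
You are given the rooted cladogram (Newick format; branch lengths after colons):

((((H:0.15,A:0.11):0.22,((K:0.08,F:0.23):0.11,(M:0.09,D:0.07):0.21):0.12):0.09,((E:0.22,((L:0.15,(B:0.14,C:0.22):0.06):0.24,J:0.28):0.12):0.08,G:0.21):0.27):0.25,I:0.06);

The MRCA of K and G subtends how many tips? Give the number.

12

The MRCA of K and G is the node subtending (((H,A),((K,F),(M,D))),((E,((L,(B,C)),J)),G)).
That clade contains 12 terminal taxa: A, B, C, D, E, F, G, H, J, K, L, M.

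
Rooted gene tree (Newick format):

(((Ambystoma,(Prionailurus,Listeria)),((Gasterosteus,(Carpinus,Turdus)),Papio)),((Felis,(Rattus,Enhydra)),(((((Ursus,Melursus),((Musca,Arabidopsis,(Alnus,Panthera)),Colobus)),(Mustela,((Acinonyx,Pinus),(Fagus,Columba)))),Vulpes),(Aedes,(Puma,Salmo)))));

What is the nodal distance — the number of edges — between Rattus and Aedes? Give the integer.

The MRCA of Rattus and Aedes is the node subtending ((Felis,(Rattus,Enhydra)),(((((Ursus,Melursus),((Musca,Arabidopsis,(Alnus,Panthera)),Colobus)),(Mustela,((Acinonyx,Pinus),(Fagus,Columba)))),Vulpes),(Aedes,(Puma,Salmo)))).
From Rattus up to that node: 3 branches. From Aedes up to the same node: 3 branches. Total: 3 + 3 = 6.

6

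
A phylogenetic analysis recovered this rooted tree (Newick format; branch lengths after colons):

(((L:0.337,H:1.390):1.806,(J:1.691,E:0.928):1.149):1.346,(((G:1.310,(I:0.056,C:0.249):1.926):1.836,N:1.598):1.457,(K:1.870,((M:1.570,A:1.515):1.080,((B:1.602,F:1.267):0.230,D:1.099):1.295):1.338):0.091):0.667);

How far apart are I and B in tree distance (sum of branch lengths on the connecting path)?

9.831

The path runs I → … → MRCA → … → B; the MRCA is the node subtending (((G,(I,C)),N),(K,((M,A),((B,F),D)))).
Branch lengths along that path: 0.056 + 1.926 + 1.836 + 1.457 + 0.091 + 1.338 + 1.295 + 0.230 + 1.602 = 9.831.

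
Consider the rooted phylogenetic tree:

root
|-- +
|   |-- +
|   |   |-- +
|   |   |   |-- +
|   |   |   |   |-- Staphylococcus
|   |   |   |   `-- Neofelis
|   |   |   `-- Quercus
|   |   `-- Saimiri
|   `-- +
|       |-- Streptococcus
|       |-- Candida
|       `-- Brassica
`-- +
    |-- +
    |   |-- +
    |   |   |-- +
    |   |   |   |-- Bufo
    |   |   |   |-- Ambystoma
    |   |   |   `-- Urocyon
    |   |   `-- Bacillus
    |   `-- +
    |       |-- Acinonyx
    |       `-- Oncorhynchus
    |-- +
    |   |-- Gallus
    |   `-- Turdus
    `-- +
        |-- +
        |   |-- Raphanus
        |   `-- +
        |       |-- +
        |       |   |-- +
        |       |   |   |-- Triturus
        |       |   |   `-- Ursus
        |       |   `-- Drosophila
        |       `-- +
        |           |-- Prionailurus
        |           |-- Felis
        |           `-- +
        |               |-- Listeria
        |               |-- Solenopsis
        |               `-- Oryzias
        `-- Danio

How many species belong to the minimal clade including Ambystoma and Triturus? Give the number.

18

The MRCA of Ambystoma and Triturus is the node subtending ((((Bufo,Ambystoma,Urocyon),Bacillus),(Acinonyx,Oncorhynchus)),(Gallus,Turdus),((Raphanus,(((Triturus,Ursus),Drosophila),(Prionailurus,Felis,(Listeria,Solenopsis,Oryzias)))),Danio)).
That clade contains 18 terminal taxa: Acinonyx, Ambystoma, Bacillus, Bufo, Danio, Drosophila, Felis, Gallus, Listeria, Oncorhynchus, Oryzias, Prionailurus, Raphanus, Solenopsis, Triturus, Turdus, Urocyon, Ursus.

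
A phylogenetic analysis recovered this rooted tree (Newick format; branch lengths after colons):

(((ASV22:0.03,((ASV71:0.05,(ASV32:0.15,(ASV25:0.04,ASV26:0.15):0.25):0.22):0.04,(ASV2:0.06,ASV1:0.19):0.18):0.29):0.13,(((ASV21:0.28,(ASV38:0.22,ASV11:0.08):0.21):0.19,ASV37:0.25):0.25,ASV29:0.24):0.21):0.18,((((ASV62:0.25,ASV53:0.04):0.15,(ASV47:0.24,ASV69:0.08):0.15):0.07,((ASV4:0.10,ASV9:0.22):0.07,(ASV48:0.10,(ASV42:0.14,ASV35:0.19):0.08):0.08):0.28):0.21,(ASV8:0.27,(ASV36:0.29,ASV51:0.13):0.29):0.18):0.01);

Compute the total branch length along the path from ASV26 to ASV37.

1.79

The path runs ASV26 → … → MRCA → … → ASV37; the MRCA is the node subtending ((ASV22,((ASV71,(ASV32,(ASV25,ASV26))),(ASV2,ASV1))),(((ASV21,(ASV38,ASV11)),ASV37),ASV29)).
Branch lengths along that path: 0.15 + 0.25 + 0.22 + 0.04 + 0.29 + 0.13 + 0.21 + 0.25 + 0.25 = 1.79.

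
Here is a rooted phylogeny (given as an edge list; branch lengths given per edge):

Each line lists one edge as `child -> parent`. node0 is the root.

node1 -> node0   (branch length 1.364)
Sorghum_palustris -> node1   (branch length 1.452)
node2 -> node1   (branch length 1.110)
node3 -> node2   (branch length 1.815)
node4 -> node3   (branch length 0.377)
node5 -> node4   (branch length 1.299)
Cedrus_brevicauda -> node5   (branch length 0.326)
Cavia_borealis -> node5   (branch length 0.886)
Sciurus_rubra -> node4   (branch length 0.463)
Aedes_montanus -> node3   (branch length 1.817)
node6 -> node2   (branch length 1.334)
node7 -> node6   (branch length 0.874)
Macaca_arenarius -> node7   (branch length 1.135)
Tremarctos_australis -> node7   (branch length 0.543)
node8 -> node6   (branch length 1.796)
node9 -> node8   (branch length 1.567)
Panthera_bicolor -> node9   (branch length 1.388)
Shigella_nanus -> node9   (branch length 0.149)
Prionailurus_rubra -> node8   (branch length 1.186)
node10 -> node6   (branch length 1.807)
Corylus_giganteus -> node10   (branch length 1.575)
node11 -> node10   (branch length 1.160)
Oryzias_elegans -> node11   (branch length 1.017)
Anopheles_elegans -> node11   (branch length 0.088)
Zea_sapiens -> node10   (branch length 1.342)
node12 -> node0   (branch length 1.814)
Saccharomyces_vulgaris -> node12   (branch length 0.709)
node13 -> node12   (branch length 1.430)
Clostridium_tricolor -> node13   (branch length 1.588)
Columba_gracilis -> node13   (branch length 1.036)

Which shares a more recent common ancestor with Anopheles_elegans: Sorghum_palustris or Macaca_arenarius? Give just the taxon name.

Macaca_arenarius

The MRCA of Anopheles_elegans and Macaca_arenarius subtends ((Macaca_arenarius,Tremarctos_australis),((Panthera_bicolor,Shigella_nanus),Prionailurus_rubra),(Corylus_giganteus,(Oryzias_elegans,Anopheles_elegans),Zea_sapiens)) (9 taxa).
The MRCA of Anopheles_elegans and Sorghum_palustris subtends (Sorghum_palustris,((((Cedrus_brevicauda,Cavia_borealis),Sciurus_rubra),Aedes_montanus),((Macaca_arenarius,Tremarctos_australis),((Panthera_bicolor,Shigella_nanus),Prionailurus_rubra),(Corylus_giganteus,(Oryzias_elegans,Anopheles_elegans),Zea_sapiens)))) (14 taxa).
The first is nested inside the second, so Anopheles_elegans shares a more recent common ancestor with Macaca_arenarius.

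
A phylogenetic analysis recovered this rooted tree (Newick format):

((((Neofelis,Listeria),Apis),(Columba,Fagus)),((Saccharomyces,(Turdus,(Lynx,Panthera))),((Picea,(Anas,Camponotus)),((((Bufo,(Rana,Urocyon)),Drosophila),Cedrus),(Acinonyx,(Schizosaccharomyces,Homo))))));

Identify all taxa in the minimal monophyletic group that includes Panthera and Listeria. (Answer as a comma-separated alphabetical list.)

Acinonyx, Anas, Apis, Bufo, Camponotus, Cedrus, Columba, Drosophila, Fagus, Homo, Listeria, Lynx, Neofelis, Panthera, Picea, Rana, Saccharomyces, Schizosaccharomyces, Turdus, Urocyon

Tracing Panthera: it sits inside (Lynx,Panthera).
Tracing Listeria: it sits inside (Neofelis,Listeria).
The smallest clade enclosing both is the whole tree (their MRCA is the root), so the answer is all 20 tips in alphabetical order.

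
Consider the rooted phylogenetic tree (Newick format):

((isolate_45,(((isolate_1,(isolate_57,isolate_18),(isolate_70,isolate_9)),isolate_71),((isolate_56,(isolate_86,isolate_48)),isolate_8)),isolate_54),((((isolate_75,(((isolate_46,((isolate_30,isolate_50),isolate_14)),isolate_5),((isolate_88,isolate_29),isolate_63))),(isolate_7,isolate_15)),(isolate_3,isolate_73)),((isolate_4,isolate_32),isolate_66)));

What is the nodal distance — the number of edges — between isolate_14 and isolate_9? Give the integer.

The MRCA of isolate_14 and isolate_9 is the root of the tree.
From isolate_14 up to that node: 9 branches. From isolate_9 up to the same node: 6 branches. Total: 9 + 6 = 15.

15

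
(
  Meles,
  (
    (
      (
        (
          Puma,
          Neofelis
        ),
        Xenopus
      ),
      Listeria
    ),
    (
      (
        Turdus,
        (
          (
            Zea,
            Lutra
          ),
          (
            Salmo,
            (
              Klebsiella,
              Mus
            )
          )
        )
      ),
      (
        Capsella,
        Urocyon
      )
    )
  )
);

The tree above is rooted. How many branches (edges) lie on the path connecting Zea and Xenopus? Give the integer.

The MRCA of Zea and Xenopus is the node subtending ((((Puma,Neofelis),Xenopus),Listeria),((Turdus,((Zea,Lutra),(Salmo,(Klebsiella,Mus)))),(Capsella,Urocyon))).
From Zea up to that node: 5 branches. From Xenopus up to the same node: 3 branches. Total: 5 + 3 = 8.

8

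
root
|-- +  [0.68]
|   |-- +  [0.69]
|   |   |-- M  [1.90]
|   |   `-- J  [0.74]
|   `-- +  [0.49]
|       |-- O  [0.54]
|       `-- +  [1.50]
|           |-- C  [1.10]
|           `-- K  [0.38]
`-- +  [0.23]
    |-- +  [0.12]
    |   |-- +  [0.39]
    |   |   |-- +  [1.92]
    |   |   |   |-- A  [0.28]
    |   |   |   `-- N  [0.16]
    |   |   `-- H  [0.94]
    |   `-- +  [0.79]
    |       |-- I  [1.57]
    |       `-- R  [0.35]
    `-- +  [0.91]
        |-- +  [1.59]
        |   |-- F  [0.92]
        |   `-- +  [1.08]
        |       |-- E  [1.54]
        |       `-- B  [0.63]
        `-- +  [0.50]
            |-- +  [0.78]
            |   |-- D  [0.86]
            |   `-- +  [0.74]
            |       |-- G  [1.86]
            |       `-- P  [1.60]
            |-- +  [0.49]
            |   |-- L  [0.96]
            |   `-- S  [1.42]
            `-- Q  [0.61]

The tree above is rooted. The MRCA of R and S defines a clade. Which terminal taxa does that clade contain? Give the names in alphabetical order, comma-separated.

Tracing R: it sits inside (I,R).
Tracing S: it sits inside (L,S).
The smallest clade enclosing both is ((((A,N),H),(I,R)),((F,(E,B)),((D,(G,P)),(L,S),Q))); the answer is its 14 terminal taxa in alphabetical order.

A, B, D, E, F, G, H, I, L, N, P, Q, R, S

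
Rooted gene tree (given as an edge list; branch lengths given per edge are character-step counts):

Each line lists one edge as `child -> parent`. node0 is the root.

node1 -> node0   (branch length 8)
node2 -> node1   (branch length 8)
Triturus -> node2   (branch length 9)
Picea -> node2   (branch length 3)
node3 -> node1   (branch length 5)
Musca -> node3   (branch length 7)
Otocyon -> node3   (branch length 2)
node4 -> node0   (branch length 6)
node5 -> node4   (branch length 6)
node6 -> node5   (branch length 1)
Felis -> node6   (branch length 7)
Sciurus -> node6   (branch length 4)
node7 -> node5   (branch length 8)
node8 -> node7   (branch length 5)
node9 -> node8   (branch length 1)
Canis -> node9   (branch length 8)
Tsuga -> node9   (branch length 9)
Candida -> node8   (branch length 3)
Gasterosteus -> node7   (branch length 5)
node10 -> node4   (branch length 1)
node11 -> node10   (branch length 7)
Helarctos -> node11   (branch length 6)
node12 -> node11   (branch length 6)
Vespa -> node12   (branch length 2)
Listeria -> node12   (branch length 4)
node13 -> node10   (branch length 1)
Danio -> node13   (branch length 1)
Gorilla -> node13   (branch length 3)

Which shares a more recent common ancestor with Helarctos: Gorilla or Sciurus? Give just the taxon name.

Gorilla

The MRCA of Helarctos and Gorilla subtends ((Helarctos,(Vespa,Listeria)),(Danio,Gorilla)) (5 taxa).
The MRCA of Helarctos and Sciurus subtends (((Felis,Sciurus),(((Canis,Tsuga),Candida),Gasterosteus)),((Helarctos,(Vespa,Listeria)),(Danio,Gorilla))) (11 taxa).
The first is nested inside the second, so Helarctos shares a more recent common ancestor with Gorilla.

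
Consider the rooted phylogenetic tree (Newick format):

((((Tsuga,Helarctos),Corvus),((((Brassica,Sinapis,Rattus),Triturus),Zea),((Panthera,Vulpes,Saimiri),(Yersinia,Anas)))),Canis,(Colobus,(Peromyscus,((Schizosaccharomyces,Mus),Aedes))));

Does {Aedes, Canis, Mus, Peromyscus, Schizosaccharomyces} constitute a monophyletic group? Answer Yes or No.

No

The MRCA of the listed taxa is the root, so the smallest clade containing them is the whole tree.
That clade also contains Anas, Brassica, Colobus, Corvus, Helarctos, Panthera, Rattus, Saimiri, Sinapis, Triturus, Tsuga, Vulpes, Yersinia, Zea, which are not in the proposed group, so the group is not monophyletic.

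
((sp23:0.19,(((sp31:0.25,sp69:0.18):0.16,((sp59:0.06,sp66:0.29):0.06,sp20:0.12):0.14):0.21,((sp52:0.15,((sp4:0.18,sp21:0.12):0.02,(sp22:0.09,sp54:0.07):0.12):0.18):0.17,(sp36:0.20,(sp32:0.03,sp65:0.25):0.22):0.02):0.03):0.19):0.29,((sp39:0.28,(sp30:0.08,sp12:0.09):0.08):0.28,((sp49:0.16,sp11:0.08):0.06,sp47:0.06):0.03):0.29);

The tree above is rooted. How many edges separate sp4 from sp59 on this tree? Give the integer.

The MRCA of sp4 and sp59 is the node subtending (((sp31,sp69),((sp59,sp66),sp20)),((sp52,((sp4,sp21),(sp22,sp54))),(sp36,(sp32,sp65)))).
From sp4 up to that node: 5 branches. From sp59 up to the same node: 4 branches. Total: 5 + 4 = 9.

9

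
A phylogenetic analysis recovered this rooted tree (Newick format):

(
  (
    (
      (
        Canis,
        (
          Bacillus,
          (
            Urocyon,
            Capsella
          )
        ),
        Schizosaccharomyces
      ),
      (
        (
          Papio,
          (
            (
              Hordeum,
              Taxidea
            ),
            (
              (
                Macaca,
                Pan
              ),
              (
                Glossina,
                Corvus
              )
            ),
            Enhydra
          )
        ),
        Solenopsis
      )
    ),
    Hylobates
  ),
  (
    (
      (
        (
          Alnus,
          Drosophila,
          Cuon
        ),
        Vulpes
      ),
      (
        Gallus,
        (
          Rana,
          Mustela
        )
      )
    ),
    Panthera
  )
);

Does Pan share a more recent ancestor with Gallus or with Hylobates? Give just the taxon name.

Hylobates

The MRCA of Pan and Hylobates subtends (((Canis,(Bacillus,(Urocyon,Capsella)),Schizosaccharomyces),((Papio,((Hordeum,Taxidea),((Macaca,Pan),(Glossina,Corvus)),Enhydra)),Solenopsis)),Hylobates) (15 taxa).
The MRCA of Pan and Gallus is the root, subtending the entire tree (23 taxa).
The first is nested inside the second, so Pan shares a more recent common ancestor with Hylobates.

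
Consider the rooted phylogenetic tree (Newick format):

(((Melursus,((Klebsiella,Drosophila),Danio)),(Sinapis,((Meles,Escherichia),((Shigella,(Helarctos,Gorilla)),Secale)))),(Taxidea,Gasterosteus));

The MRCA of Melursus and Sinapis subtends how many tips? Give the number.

The MRCA of Melursus and Sinapis is the node subtending ((Melursus,((Klebsiella,Drosophila),Danio)),(Sinapis,((Meles,Escherichia),((Shigella,(Helarctos,Gorilla)),Secale)))).
That clade contains 11 terminal taxa: Danio, Drosophila, Escherichia, Gorilla, Helarctos, Klebsiella, Meles, Melursus, Secale, Shigella, Sinapis.

11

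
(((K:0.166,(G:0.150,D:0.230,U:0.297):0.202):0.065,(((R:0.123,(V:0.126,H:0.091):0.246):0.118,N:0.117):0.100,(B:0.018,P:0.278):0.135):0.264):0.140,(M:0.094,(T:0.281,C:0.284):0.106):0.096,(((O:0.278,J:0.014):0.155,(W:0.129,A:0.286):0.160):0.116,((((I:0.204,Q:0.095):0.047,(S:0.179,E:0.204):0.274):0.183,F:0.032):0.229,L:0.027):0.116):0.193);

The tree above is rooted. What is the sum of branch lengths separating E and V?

2.193

The path runs E → … → MRCA → … → V; the MRCA is the root of the tree.
Branch lengths along that path: 0.204 + 0.274 + 0.183 + 0.229 + 0.116 + 0.193 + 0.140 + 0.264 + 0.100 + 0.118 + 0.246 + 0.126 = 2.193.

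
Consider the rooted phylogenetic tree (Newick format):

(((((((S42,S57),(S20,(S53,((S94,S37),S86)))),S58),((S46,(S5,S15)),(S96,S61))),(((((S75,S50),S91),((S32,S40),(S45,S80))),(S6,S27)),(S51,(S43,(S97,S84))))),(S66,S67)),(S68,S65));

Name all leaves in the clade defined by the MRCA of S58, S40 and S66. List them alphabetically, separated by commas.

Tracing S58: it sits inside (((S42,S57),(S20,(S53,((S94,S37),S86)))),S58).
Tracing S40: it sits inside (S32,S40).
Tracing S66: it sits inside (S66,S67).
The smallest clade enclosing all 3 is ((((((S42,S57),(S20,(S53,((S94,S37),S86)))),S58),((S46,(S5,S15)),(S96,S61))),(((((S75,S50),S91),((S32,S40),(S45,S80))),(S6,S27)),(S51,(S43,(S97,S84))))),(S66,S67)); the answer is its 28 terminal taxa in alphabetical order.

S15, S20, S27, S32, S37, S40, S42, S43, S45, S46, S5, S50, S51, S53, S57, S58, S6, S61, S66, S67, S75, S80, S84, S86, S91, S94, S96, S97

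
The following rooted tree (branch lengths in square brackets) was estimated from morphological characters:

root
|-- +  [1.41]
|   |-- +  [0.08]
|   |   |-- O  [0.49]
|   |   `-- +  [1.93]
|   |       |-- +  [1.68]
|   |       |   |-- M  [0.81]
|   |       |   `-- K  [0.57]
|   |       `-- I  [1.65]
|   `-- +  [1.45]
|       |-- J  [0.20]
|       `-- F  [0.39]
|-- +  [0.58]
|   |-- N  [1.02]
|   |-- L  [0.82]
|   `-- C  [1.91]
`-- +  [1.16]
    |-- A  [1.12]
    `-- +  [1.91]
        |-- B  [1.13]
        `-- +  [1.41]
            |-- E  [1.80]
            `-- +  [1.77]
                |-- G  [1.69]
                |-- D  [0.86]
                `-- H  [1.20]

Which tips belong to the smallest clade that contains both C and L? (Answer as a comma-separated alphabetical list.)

Tracing C: it sits inside (N,L,C).
Tracing L: it sits inside (N,L,C).
The smallest clade enclosing both is (N,L,C); the answer is its 3 terminal taxa in alphabetical order.

C, L, N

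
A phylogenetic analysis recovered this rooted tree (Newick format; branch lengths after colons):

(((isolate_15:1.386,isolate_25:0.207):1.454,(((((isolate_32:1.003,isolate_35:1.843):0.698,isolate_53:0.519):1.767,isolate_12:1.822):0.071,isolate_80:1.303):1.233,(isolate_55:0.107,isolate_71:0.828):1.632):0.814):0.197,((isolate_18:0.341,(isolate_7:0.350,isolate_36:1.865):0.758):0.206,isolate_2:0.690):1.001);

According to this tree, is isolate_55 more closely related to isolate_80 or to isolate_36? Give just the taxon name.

The MRCA of isolate_55 and isolate_80 subtends (((((isolate_32,isolate_35),isolate_53),isolate_12),isolate_80),(isolate_55,isolate_71)) (7 taxa).
The MRCA of isolate_55 and isolate_36 is the root, subtending the entire tree (13 taxa).
The first is nested inside the second, so isolate_55 shares a more recent common ancestor with isolate_80.

isolate_80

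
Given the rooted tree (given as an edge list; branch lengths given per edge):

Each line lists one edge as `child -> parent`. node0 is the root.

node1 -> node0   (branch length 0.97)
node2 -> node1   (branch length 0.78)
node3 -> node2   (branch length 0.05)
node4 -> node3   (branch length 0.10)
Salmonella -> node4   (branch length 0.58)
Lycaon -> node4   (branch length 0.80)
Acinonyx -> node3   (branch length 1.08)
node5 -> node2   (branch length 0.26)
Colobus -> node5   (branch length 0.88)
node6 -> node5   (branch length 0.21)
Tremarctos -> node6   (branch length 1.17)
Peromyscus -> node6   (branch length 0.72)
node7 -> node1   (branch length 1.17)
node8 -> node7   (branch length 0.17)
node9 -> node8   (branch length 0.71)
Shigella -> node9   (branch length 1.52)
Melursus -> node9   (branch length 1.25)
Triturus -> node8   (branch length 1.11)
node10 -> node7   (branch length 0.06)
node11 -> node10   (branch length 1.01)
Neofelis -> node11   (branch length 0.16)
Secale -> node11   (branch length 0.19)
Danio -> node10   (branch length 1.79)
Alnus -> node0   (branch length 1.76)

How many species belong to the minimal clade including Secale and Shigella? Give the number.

6

The MRCA of Secale and Shigella is the node subtending (((Shigella,Melursus),Triturus),((Neofelis,Secale),Danio)).
That clade contains 6 terminal taxa: Danio, Melursus, Neofelis, Secale, Shigella, Triturus.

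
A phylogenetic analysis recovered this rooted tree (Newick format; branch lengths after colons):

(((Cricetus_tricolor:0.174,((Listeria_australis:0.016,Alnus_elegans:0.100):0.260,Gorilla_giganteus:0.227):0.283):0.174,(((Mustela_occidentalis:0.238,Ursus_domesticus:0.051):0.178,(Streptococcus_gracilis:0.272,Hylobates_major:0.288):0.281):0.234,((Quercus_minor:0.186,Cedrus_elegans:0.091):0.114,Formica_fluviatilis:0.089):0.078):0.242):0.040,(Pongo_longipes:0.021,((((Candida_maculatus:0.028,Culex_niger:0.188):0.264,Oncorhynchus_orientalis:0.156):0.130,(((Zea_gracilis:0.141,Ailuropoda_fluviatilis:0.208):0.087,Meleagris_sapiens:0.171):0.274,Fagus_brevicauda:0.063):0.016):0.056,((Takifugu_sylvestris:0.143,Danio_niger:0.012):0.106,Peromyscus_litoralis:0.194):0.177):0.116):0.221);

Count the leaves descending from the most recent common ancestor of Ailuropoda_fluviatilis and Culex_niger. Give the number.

The MRCA of Ailuropoda_fluviatilis and Culex_niger is the node subtending (((Candida_maculatus,Culex_niger),Oncorhynchus_orientalis),(((Zea_gracilis,Ailuropoda_fluviatilis),Meleagris_sapiens),Fagus_brevicauda)).
That clade contains 7 terminal taxa: Ailuropoda_fluviatilis, Candida_maculatus, Culex_niger, Fagus_brevicauda, Meleagris_sapiens, Oncorhynchus_orientalis, Zea_gracilis.

7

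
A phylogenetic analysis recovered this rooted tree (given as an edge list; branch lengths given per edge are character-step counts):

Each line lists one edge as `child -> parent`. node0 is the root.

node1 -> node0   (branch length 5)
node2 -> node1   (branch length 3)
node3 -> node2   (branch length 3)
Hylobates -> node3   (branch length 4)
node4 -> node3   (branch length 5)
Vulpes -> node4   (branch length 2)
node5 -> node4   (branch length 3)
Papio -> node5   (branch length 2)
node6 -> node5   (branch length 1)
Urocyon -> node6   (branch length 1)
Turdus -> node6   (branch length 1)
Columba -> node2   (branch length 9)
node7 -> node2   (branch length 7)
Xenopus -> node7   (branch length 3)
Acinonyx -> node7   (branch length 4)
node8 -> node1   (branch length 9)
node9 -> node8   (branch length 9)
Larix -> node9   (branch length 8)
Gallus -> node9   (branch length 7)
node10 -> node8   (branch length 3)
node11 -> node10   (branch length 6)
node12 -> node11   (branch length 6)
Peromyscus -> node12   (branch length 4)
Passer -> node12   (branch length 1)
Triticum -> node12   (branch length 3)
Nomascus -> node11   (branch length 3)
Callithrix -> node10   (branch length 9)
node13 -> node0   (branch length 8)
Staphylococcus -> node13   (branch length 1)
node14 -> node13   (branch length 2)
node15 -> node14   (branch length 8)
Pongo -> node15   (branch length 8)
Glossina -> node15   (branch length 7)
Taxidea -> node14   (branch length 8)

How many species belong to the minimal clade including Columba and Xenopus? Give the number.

8

The MRCA of Columba and Xenopus is the node subtending ((Hylobates,(Vulpes,(Papio,(Urocyon,Turdus)))),Columba,(Xenopus,Acinonyx)).
That clade contains 8 terminal taxa: Acinonyx, Columba, Hylobates, Papio, Turdus, Urocyon, Vulpes, Xenopus.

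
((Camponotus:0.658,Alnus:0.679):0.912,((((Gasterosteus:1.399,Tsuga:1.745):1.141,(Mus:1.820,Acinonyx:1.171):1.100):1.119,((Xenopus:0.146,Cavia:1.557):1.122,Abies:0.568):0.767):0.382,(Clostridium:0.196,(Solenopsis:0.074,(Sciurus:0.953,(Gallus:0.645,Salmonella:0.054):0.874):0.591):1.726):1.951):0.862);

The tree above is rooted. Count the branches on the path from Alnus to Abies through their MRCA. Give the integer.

6

The MRCA of Alnus and Abies is the root of the tree.
From Alnus up to that node: 2 branches. From Abies up to the same node: 4 branches. Total: 2 + 4 = 6.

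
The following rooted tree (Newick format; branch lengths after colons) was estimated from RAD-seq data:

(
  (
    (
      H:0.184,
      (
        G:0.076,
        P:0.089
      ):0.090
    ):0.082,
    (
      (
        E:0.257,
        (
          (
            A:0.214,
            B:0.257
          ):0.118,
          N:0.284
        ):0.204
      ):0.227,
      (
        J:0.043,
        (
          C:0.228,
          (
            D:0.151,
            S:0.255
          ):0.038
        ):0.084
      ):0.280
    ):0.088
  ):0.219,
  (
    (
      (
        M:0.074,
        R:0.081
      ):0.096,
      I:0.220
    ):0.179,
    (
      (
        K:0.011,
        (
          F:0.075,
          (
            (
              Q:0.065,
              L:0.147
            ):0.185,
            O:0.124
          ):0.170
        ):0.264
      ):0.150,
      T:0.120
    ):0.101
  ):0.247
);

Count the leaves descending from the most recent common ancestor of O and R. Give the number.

9

The MRCA of O and R is the node subtending (((M,R),I),((K,(F,((Q,L),O))),T)).
That clade contains 9 terminal taxa: F, I, K, L, M, O, Q, R, T.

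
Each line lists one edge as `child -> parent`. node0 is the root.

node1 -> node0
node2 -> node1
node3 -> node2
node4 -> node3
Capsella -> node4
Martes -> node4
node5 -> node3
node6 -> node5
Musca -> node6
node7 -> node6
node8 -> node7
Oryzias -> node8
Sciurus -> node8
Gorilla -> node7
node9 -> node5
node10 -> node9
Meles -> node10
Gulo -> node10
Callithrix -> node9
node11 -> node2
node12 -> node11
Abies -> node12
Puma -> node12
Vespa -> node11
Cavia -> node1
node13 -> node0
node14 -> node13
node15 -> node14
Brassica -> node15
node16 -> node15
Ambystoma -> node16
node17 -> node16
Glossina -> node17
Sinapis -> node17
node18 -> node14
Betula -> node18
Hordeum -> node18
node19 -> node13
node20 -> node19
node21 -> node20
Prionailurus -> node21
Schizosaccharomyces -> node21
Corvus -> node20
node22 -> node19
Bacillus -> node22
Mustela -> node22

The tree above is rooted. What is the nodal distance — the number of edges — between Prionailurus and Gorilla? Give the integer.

12

The MRCA of Prionailurus and Gorilla is the root of the tree.
From Prionailurus up to that node: 5 branches. From Gorilla up to the same node: 7 branches. Total: 5 + 7 = 12.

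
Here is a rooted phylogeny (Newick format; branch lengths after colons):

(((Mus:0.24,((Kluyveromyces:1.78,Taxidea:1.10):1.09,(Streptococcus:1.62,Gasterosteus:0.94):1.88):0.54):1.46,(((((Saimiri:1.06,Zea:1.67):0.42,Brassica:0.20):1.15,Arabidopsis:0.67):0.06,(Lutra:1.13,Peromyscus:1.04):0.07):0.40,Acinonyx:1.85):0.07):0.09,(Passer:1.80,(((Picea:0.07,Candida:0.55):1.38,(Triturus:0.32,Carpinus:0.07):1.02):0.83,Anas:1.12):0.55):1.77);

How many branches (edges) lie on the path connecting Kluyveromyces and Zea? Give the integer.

10

The MRCA of Kluyveromyces and Zea is the node subtending ((Mus,((Kluyveromyces,Taxidea),(Streptococcus,Gasterosteus))),(((((Saimiri,Zea),Brassica),Arabidopsis),(Lutra,Peromyscus)),Acinonyx)).
From Kluyveromyces up to that node: 4 branches. From Zea up to the same node: 6 branches. Total: 4 + 6 = 10.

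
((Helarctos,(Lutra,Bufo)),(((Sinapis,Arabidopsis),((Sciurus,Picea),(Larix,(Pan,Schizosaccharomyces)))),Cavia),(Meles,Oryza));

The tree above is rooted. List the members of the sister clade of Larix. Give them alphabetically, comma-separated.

Pan, Schizosaccharomyces

Larix attaches to the tree at the node subtending (Larix,(Pan,Schizosaccharomyces)).
The other lineage descending from that same node — the sister group — is (Pan,Schizosaccharomyces); its 2 tips in alphabetical order are the answer.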